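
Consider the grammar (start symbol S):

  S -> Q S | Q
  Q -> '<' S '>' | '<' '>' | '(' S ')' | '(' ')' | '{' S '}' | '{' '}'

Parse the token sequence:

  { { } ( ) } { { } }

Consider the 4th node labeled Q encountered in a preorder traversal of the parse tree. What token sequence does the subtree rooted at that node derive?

[S [Q { [S [Q { }] [S [Q ( )]]] }] [S [Q { [S [Q { }]] }]]]

{ { } }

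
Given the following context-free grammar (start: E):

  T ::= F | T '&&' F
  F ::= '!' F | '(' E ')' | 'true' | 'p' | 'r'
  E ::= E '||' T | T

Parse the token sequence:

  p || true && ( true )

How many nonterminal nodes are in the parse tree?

11

[E [E [T [F p]]] || [T [T [F true]] && [F ( [E [T [F true]]] )]]]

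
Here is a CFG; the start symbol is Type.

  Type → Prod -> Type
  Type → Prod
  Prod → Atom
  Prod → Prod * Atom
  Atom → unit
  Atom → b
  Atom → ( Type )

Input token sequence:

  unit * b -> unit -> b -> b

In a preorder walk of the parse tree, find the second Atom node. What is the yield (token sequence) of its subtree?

[Type [Prod [Prod [Atom unit]] * [Atom b]] -> [Type [Prod [Atom unit]] -> [Type [Prod [Atom b]] -> [Type [Prod [Atom b]]]]]]

b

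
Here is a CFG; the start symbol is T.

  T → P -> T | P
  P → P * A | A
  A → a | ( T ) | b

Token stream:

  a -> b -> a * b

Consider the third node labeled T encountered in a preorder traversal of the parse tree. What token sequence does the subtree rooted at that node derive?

a * b

[T [P [A a]] -> [T [P [A b]] -> [T [P [P [A a]] * [A b]]]]]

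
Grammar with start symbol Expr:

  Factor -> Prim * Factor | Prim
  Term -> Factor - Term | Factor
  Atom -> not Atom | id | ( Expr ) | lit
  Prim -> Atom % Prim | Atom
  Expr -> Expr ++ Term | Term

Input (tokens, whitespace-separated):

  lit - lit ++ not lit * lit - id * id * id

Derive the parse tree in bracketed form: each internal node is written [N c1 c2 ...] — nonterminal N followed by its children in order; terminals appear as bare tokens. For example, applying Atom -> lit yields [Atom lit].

[Expr [Expr [Term [Factor [Prim [Atom lit]]] - [Term [Factor [Prim [Atom lit]]]]]] ++ [Term [Factor [Prim [Atom not [Atom lit]]] * [Factor [Prim [Atom lit]]]] - [Term [Factor [Prim [Atom id]] * [Factor [Prim [Atom id]] * [Factor [Prim [Atom id]]]]]]]]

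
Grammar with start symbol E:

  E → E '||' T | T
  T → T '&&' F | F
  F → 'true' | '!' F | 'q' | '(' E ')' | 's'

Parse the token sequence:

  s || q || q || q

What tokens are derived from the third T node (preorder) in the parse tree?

q

[E [E [E [E [T [F s]]] || [T [F q]]] || [T [F q]]] || [T [F q]]]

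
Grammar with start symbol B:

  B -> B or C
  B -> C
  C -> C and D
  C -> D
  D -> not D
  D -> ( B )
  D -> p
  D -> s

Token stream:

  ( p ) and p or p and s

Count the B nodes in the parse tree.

3

[B [B [C [C [D ( [B [C [D p]]] )]] and [D p]]] or [C [C [D p]] and [D s]]]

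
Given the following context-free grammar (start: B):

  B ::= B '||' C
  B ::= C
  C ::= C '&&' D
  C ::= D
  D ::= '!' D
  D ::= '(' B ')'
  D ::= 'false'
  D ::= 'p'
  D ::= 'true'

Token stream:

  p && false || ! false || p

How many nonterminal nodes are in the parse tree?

12

[B [B [B [C [C [D p]] && [D false]]] || [C [D ! [D false]]]] || [C [D p]]]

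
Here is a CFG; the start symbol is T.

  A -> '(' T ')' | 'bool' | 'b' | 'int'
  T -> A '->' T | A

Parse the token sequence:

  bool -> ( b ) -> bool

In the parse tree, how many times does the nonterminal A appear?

[T [A bool] -> [T [A ( [T [A b]] )] -> [T [A bool]]]]

4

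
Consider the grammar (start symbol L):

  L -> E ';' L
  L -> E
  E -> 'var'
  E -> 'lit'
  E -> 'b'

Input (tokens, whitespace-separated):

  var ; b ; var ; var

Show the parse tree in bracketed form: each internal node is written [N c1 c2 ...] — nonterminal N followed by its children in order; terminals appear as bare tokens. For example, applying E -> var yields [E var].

L
E ; L
var ; L
var ; E ; L
var ; b ; L
var ; b ; E ; L
var ; b ; var ; L
var ; b ; var ; E
var ; b ; var ; var

[L [E var] ; [L [E b] ; [L [E var] ; [L [E var]]]]]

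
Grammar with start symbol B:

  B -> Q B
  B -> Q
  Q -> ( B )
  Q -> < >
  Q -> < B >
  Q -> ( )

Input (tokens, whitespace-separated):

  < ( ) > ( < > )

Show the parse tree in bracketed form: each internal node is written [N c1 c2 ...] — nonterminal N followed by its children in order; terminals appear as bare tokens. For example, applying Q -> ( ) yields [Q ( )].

[B [Q < [B [Q ( )]] >] [B [Q ( [B [Q < >]] )]]]

B
Q B
< B > B
< Q > B
< ( ) > B
< ( ) > Q
< ( ) > ( B )
< ( ) > ( Q )
< ( ) > ( < > )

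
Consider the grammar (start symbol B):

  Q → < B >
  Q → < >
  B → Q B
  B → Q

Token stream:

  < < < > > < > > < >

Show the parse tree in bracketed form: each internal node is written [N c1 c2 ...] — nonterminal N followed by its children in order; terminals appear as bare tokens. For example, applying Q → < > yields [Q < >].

B
Q B
< B > B
< Q B > B
< < B > B > B
< < Q > B > B
< < < > > B > B
< < < > > Q > B
< < < > > < > > B
< < < > > < > > Q
< < < > > < > > < >

[B [Q < [B [Q < [B [Q < >]] >] [B [Q < >]]] >] [B [Q < >]]]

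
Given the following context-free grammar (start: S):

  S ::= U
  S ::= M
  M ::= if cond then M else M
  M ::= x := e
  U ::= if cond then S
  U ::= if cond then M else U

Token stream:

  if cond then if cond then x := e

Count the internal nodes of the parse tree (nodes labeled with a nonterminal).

6

[S [U if cond then [S [U if cond then [S [M x := e]]]]]]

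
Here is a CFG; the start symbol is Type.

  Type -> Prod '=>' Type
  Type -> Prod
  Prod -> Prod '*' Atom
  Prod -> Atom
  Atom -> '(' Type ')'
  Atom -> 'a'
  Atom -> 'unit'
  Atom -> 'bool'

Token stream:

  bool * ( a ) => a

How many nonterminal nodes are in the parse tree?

[Type [Prod [Prod [Atom bool]] * [Atom ( [Type [Prod [Atom a]]] )]] => [Type [Prod [Atom a]]]]

11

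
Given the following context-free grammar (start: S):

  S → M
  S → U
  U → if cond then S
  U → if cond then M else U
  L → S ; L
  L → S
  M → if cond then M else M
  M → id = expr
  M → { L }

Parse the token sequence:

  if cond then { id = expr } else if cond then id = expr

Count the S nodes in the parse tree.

[S [U if cond then [M { [L [S [M id = expr]]] }] else [U if cond then [S [M id = expr]]]]]

3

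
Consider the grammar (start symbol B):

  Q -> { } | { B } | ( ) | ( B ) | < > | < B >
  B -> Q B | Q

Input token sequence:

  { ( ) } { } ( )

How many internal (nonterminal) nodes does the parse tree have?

[B [Q { [B [Q ( )]] }] [B [Q { }] [B [Q ( )]]]]

8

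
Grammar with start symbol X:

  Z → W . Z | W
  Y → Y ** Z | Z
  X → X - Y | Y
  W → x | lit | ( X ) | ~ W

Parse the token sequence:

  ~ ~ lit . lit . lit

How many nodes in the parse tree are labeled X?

1

[X [Y [Z [W ~ [W ~ [W lit]]] . [Z [W lit] . [Z [W lit]]]]]]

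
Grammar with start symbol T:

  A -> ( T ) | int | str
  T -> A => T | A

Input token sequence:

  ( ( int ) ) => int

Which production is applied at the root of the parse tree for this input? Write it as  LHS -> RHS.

[T [A ( [T [A ( [T [A int]] )]] )] => [T [A int]]]

T -> A => T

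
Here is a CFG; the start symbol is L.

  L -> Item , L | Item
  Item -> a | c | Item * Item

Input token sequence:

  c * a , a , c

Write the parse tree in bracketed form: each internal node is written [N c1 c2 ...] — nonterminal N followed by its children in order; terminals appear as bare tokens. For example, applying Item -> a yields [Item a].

L
Item , L
Item * Item , L
c * Item , L
c * a , L
c * a , Item , L
c * a , a , L
c * a , a , Item
c * a , a , c

[L [Item [Item c] * [Item a]] , [L [Item a] , [L [Item c]]]]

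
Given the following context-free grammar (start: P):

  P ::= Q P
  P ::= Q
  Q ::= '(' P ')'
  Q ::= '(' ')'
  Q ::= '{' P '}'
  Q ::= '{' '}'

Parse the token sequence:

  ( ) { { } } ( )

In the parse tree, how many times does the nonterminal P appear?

4

[P [Q ( )] [P [Q { [P [Q { }]] }] [P [Q ( )]]]]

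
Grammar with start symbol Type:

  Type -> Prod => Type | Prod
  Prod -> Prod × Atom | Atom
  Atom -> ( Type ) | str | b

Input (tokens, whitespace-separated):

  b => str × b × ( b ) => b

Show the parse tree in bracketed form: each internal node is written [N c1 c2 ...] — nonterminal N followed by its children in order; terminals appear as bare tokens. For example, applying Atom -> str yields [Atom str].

[Type [Prod [Atom b]] => [Type [Prod [Prod [Prod [Atom str]] × [Atom b]] × [Atom ( [Type [Prod [Atom b]]] )]] => [Type [Prod [Atom b]]]]]

Type
Prod => Type
Atom => Type
b => Type
b => Prod => Type
b => Prod × Atom => Type
b => Prod × Atom × Atom => Type
b => Atom × Atom × Atom => Type
b => str × Atom × Atom => Type
b => str × b × Atom => Type
b => str × b × ( Type ) => Type
b => str × b × ( Prod ) => Type
b => str × b × ( Atom ) => Type
b => str × b × ( b ) => Type
b => str × b × ( b ) => Prod
b => str × b × ( b ) => Atom
b => str × b × ( b ) => b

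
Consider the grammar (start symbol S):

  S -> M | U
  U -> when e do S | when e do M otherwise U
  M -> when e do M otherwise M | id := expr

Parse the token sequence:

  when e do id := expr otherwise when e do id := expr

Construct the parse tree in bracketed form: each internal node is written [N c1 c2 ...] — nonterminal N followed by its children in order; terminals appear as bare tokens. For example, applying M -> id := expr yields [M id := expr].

S
U
when e do M otherwise U
when e do id := expr otherwise U
when e do id := expr otherwise when e do S
when e do id := expr otherwise when e do M
when e do id := expr otherwise when e do id := expr

[S [U when e do [M id := expr] otherwise [U when e do [S [M id := expr]]]]]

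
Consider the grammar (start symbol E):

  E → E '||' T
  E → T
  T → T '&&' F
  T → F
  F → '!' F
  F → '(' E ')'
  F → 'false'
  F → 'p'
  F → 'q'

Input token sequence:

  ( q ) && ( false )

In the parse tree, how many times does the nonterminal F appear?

4

[E [T [T [F ( [E [T [F q]]] )]] && [F ( [E [T [F false]]] )]]]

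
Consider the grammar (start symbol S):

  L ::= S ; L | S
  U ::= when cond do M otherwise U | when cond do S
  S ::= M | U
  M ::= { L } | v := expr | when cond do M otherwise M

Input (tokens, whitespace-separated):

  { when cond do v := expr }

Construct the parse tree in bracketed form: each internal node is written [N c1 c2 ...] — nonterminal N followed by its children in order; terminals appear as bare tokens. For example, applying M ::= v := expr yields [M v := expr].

S
M
{ L }
{ S }
{ U }
{ when cond do S }
{ when cond do M }
{ when cond do v := expr }

[S [M { [L [S [U when cond do [S [M v := expr]]]]] }]]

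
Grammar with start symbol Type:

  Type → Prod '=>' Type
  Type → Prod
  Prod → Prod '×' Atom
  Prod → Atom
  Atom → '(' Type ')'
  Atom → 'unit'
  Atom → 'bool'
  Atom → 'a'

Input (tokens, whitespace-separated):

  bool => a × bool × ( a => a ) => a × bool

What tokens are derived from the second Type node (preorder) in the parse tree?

[Type [Prod [Atom bool]] => [Type [Prod [Prod [Prod [Atom a]] × [Atom bool]] × [Atom ( [Type [Prod [Atom a]] => [Type [Prod [Atom a]]]] )]] => [Type [Prod [Prod [Atom a]] × [Atom bool]]]]]

a × bool × ( a => a ) => a × bool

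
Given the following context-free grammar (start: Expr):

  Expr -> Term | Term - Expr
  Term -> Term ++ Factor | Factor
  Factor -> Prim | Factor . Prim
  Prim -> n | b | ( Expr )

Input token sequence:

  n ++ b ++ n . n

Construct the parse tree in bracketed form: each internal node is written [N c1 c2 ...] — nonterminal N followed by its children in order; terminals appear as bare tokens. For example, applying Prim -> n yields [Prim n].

Expr
Term
Term ++ Factor
Term ++ Factor ++ Factor
Factor ++ Factor ++ Factor
Prim ++ Factor ++ Factor
n ++ Factor ++ Factor
n ++ Prim ++ Factor
n ++ b ++ Factor
n ++ b ++ Factor . Prim
n ++ b ++ Prim . Prim
n ++ b ++ n . Prim
n ++ b ++ n . n

[Expr [Term [Term [Term [Factor [Prim n]]] ++ [Factor [Prim b]]] ++ [Factor [Factor [Prim n]] . [Prim n]]]]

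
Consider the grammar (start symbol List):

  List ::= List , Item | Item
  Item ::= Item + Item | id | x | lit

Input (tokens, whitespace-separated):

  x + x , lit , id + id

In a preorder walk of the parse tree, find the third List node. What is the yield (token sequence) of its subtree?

[List [List [List [Item [Item x] + [Item x]]] , [Item lit]] , [Item [Item id] + [Item id]]]

x + x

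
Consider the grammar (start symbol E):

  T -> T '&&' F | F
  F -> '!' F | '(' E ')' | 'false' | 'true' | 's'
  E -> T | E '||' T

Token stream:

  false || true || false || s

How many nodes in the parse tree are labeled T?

[E [E [E [E [T [F false]]] || [T [F true]]] || [T [F false]]] || [T [F s]]]

4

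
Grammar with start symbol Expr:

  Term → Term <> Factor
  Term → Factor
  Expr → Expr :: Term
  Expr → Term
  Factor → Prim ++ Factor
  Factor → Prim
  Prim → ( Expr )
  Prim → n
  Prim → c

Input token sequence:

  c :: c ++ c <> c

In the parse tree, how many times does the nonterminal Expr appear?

[Expr [Expr [Term [Factor [Prim c]]]] :: [Term [Term [Factor [Prim c] ++ [Factor [Prim c]]]] <> [Factor [Prim c]]]]

2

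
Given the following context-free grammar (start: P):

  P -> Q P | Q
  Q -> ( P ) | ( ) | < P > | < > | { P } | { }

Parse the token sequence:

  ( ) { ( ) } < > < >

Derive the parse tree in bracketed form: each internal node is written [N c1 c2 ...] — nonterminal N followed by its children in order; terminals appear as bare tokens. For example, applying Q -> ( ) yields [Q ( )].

[P [Q ( )] [P [Q { [P [Q ( )]] }] [P [Q < >] [P [Q < >]]]]]

P
Q P
( ) P
( ) Q P
( ) { P } P
( ) { Q } P
( ) { ( ) } P
( ) { ( ) } Q P
( ) { ( ) } < > P
( ) { ( ) } < > Q
( ) { ( ) } < > < >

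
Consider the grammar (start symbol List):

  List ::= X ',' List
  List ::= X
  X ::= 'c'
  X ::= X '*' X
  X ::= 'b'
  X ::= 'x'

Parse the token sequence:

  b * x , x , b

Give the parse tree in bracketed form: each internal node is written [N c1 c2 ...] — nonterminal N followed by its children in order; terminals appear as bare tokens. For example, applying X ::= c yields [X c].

[List [X [X b] * [X x]] , [List [X x] , [List [X b]]]]

List
X , List
X * X , List
b * X , List
b * x , List
b * x , X , List
b * x , x , List
b * x , x , X
b * x , x , b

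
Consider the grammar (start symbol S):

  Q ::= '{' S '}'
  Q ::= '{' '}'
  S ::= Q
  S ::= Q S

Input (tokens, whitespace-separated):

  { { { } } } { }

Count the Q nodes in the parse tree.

4

[S [Q { [S [Q { [S [Q { }]] }]] }] [S [Q { }]]]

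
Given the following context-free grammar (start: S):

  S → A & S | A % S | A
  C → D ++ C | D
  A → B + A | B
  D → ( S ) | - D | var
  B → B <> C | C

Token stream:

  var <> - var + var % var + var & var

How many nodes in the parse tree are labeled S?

[S [A [B [B [C [D var]]] <> [C [D - [D var]]]] + [A [B [C [D var]]]]] % [S [A [B [C [D var]]] + [A [B [C [D var]]]]] & [S [A [B [C [D var]]]]]]]

3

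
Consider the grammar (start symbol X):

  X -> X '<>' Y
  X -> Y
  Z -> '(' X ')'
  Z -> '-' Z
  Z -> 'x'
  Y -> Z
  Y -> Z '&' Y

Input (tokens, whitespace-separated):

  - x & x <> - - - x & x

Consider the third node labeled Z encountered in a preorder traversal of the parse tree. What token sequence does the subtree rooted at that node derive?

x

[X [X [Y [Z - [Z x]] & [Y [Z x]]]] <> [Y [Z - [Z - [Z - [Z x]]]] & [Y [Z x]]]]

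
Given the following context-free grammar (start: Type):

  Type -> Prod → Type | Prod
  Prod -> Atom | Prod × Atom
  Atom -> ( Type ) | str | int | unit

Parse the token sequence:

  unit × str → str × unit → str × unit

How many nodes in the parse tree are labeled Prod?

6

[Type [Prod [Prod [Atom unit]] × [Atom str]] → [Type [Prod [Prod [Atom str]] × [Atom unit]] → [Type [Prod [Prod [Atom str]] × [Atom unit]]]]]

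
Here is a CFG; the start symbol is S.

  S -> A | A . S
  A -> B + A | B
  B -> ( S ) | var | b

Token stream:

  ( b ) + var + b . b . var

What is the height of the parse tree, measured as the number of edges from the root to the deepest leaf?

6

[S [A [B ( [S [A [B b]]] )] + [A [B var] + [A [B b]]]] . [S [A [B b]] . [S [A [B var]]]]]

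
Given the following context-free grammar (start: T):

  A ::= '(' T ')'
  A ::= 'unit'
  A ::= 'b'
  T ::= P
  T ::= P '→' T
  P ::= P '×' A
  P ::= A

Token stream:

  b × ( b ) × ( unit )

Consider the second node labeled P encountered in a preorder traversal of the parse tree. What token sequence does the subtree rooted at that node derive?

b × ( b )

[T [P [P [P [A b]] × [A ( [T [P [A b]]] )]] × [A ( [T [P [A unit]]] )]]]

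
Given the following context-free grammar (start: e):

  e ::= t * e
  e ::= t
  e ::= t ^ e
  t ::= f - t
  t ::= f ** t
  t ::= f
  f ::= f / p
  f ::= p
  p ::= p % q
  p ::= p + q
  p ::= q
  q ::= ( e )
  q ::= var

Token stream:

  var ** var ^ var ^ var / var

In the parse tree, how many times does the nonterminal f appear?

5

[e [t [f [p [q var]]] ** [t [f [p [q var]]]]] ^ [e [t [f [p [q var]]]] ^ [e [t [f [f [p [q var]]] / [p [q var]]]]]]]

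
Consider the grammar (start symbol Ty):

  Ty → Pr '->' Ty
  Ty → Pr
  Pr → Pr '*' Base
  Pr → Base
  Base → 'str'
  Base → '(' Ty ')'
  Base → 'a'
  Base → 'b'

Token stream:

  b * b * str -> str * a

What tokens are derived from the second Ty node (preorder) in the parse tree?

[Ty [Pr [Pr [Pr [Base b]] * [Base b]] * [Base str]] -> [Ty [Pr [Pr [Base str]] * [Base a]]]]

str * a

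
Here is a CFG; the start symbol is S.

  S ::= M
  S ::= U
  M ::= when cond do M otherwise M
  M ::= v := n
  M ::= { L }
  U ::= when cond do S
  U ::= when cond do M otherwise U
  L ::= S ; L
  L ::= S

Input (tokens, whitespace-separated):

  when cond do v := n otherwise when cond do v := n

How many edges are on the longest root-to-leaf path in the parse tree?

5

[S [U when cond do [M v := n] otherwise [U when cond do [S [M v := n]]]]]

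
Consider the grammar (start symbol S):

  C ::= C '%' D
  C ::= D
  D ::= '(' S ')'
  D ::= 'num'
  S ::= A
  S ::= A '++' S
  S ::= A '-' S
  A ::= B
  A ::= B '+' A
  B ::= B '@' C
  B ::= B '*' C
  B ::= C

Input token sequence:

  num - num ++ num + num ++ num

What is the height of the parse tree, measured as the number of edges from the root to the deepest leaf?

[S [A [B [C [D num]]]] - [S [A [B [C [D num]]]] ++ [S [A [B [C [D num]]] + [A [B [C [D num]]]]] ++ [S [A [B [C [D num]]]]]]]]

8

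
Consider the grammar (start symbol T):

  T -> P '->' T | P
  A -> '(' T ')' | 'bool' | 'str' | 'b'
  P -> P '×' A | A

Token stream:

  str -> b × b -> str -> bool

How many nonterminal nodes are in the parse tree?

[T [P [A str]] -> [T [P [P [A b]] × [A b]] -> [T [P [A str]] -> [T [P [A bool]]]]]]

14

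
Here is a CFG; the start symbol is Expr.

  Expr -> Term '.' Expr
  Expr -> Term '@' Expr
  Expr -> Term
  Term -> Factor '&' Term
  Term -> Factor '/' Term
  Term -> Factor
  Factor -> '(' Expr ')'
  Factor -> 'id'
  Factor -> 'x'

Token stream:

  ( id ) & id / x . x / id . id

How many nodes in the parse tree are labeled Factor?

[Expr [Term [Factor ( [Expr [Term [Factor id]]] )] & [Term [Factor id] / [Term [Factor x]]]] . [Expr [Term [Factor x] / [Term [Factor id]]] . [Expr [Term [Factor id]]]]]

7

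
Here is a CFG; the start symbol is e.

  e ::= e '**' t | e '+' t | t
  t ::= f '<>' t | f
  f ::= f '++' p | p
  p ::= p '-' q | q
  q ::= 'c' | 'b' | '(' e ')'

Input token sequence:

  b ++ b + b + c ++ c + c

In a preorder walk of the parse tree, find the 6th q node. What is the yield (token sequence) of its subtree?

[e [e [e [e [t [f [f [p [q b]]] ++ [p [q b]]]]] + [t [f [p [q b]]]]] + [t [f [f [p [q c]]] ++ [p [q c]]]]] + [t [f [p [q c]]]]]

c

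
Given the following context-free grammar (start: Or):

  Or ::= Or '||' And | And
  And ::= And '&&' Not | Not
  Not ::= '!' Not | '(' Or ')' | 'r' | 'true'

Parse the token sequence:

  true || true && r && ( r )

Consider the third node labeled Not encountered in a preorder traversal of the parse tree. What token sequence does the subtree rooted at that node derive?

r

[Or [Or [And [Not true]]] || [And [And [And [Not true]] && [Not r]] && [Not ( [Or [And [Not r]]] )]]]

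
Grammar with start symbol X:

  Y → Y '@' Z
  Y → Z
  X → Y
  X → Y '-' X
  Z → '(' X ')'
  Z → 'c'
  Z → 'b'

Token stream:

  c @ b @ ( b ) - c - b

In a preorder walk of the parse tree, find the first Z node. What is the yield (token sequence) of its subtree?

[X [Y [Y [Y [Z c]] @ [Z b]] @ [Z ( [X [Y [Z b]]] )]] - [X [Y [Z c]] - [X [Y [Z b]]]]]

c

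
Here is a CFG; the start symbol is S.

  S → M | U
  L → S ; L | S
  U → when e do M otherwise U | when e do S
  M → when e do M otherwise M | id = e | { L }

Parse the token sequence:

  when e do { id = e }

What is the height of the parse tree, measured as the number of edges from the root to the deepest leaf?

7

[S [U when e do [S [M { [L [S [M id = e]]] }]]]]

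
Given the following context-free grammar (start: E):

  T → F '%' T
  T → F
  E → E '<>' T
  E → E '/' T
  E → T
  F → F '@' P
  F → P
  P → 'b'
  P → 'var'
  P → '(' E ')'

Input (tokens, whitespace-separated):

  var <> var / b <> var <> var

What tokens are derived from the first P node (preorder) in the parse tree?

var

[E [E [E [E [E [T [F [P var]]]] <> [T [F [P var]]]] / [T [F [P b]]]] <> [T [F [P var]]]] <> [T [F [P var]]]]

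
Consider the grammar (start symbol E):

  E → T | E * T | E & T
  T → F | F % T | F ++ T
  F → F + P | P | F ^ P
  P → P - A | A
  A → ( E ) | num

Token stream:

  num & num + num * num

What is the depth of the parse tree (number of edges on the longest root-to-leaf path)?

7

[E [E [E [T [F [P [A num]]]]] & [T [F [F [P [A num]]] + [P [A num]]]]] * [T [F [P [A num]]]]]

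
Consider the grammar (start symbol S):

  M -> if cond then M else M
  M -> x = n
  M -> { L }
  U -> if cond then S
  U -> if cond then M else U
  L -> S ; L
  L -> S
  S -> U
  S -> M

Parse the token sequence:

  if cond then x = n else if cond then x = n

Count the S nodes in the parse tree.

2

[S [U if cond then [M x = n] else [U if cond then [S [M x = n]]]]]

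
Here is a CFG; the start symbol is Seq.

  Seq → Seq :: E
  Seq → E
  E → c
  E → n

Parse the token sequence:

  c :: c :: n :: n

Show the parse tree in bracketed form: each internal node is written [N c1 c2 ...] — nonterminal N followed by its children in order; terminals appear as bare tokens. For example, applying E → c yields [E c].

Seq
Seq :: E
Seq :: E :: E
Seq :: E :: E :: E
E :: E :: E :: E
c :: E :: E :: E
c :: c :: E :: E
c :: c :: n :: E
c :: c :: n :: n

[Seq [Seq [Seq [Seq [E c]] :: [E c]] :: [E n]] :: [E n]]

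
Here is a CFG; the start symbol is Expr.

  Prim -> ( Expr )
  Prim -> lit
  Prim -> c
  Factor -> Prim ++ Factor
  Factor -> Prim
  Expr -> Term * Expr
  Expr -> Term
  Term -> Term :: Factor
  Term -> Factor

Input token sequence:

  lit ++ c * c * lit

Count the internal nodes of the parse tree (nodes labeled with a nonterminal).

[Expr [Term [Factor [Prim lit] ++ [Factor [Prim c]]]] * [Expr [Term [Factor [Prim c]]] * [Expr [Term [Factor [Prim lit]]]]]]

14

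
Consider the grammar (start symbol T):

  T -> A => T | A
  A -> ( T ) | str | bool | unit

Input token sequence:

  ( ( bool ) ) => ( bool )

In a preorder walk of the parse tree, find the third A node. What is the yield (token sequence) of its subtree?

bool

[T [A ( [T [A ( [T [A bool]] )]] )] => [T [A ( [T [A bool]] )]]]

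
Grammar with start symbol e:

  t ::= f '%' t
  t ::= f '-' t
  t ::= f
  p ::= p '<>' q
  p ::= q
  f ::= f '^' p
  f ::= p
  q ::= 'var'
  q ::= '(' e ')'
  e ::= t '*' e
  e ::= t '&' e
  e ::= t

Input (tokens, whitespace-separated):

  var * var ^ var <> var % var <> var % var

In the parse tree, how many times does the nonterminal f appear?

5

[e [t [f [p [q var]]]] * [e [t [f [f [p [q var]]] ^ [p [p [q var]] <> [q var]]] % [t [f [p [p [q var]] <> [q var]]] % [t [f [p [q var]]]]]]]]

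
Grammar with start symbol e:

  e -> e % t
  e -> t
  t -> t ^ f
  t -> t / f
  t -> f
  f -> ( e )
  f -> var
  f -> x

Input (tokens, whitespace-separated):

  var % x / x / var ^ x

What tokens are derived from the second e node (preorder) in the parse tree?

[e [e [t [f var]]] % [t [t [t [t [f x]] / [f x]] / [f var]] ^ [f x]]]

var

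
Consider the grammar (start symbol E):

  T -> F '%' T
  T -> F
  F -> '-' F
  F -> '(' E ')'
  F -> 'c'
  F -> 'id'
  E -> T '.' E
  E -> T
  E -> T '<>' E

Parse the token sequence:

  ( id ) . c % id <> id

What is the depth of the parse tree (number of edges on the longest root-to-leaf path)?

6

[E [T [F ( [E [T [F id]]] )]] . [E [T [F c] % [T [F id]]] <> [E [T [F id]]]]]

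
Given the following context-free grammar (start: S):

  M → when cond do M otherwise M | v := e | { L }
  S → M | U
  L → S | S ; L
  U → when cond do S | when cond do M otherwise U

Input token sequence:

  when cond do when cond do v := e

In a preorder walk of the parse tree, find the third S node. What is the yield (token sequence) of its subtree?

v := e

[S [U when cond do [S [U when cond do [S [M v := e]]]]]]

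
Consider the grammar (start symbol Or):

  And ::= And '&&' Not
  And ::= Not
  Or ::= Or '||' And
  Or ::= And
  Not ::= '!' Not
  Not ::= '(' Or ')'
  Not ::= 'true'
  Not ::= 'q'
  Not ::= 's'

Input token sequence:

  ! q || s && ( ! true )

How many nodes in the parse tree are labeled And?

[Or [Or [And [Not ! [Not q]]]] || [And [And [Not s]] && [Not ( [Or [And [Not ! [Not true]]]] )]]]

4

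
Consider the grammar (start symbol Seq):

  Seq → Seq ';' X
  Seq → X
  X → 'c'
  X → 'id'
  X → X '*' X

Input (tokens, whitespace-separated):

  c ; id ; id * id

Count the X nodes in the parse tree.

[Seq [Seq [Seq [X c]] ; [X id]] ; [X [X id] * [X id]]]

5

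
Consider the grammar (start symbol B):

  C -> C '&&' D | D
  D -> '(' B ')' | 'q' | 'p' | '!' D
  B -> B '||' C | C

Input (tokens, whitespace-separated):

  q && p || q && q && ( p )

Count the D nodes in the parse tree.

6

[B [B [C [C [D q]] && [D p]]] || [C [C [C [D q]] && [D q]] && [D ( [B [C [D p]]] )]]]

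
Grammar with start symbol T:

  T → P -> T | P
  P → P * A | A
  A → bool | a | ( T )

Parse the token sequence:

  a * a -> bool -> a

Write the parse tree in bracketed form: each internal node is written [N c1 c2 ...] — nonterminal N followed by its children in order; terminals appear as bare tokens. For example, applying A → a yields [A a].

T
P -> T
P * A -> T
A * A -> T
a * A -> T
a * a -> T
a * a -> P -> T
a * a -> A -> T
a * a -> bool -> T
a * a -> bool -> P
a * a -> bool -> A
a * a -> bool -> a

[T [P [P [A a]] * [A a]] -> [T [P [A bool]] -> [T [P [A a]]]]]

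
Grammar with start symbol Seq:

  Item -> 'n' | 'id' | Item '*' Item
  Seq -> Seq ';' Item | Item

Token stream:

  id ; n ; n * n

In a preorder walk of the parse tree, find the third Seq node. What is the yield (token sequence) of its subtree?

[Seq [Seq [Seq [Item id]] ; [Item n]] ; [Item [Item n] * [Item n]]]

id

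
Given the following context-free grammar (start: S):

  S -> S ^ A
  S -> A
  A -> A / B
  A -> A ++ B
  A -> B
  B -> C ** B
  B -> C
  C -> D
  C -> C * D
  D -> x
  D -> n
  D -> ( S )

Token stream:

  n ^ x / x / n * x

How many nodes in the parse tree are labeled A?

[S [S [A [B [C [D n]]]]] ^ [A [A [A [B [C [D x]]]] / [B [C [D x]]]] / [B [C [C [D n]] * [D x]]]]]

4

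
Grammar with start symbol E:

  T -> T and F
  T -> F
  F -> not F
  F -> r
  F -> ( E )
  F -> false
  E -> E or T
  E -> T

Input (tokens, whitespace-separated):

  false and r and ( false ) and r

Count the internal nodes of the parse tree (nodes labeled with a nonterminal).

[E [T [T [T [T [F false]] and [F r]] and [F ( [E [T [F false]]] )]] and [F r]]]

12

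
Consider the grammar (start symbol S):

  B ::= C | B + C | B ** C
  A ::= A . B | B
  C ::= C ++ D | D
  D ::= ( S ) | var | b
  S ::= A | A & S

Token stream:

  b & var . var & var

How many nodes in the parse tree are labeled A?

[S [A [B [C [D b]]]] & [S [A [A [B [C [D var]]]] . [B [C [D var]]]] & [S [A [B [C [D var]]]]]]]

4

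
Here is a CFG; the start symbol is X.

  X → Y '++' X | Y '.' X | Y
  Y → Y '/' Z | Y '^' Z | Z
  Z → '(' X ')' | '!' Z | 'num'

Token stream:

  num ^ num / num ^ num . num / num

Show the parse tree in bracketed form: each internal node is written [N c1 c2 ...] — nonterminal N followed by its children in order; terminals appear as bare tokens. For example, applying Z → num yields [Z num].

X
Y . X
Y ^ Z . X
Y / Z ^ Z . X
Y ^ Z / Z ^ Z . X
Z ^ Z / Z ^ Z . X
num ^ Z / Z ^ Z . X
num ^ num / Z ^ Z . X
num ^ num / num ^ Z . X
num ^ num / num ^ num . X
num ^ num / num ^ num . Y
num ^ num / num ^ num . Y / Z
num ^ num / num ^ num . Z / Z
num ^ num / num ^ num . num / Z
num ^ num / num ^ num . num / num

[X [Y [Y [Y [Y [Z num]] ^ [Z num]] / [Z num]] ^ [Z num]] . [X [Y [Y [Z num]] / [Z num]]]]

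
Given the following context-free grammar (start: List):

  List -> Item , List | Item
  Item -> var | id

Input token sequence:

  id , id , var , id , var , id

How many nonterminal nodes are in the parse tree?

[List [Item id] , [List [Item id] , [List [Item var] , [List [Item id] , [List [Item var] , [List [Item id]]]]]]]

12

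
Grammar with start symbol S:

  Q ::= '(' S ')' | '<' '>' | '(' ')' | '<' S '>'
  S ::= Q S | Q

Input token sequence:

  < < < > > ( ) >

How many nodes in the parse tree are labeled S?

[S [Q < [S [Q < [S [Q < >]] >] [S [Q ( )]]] >]]

4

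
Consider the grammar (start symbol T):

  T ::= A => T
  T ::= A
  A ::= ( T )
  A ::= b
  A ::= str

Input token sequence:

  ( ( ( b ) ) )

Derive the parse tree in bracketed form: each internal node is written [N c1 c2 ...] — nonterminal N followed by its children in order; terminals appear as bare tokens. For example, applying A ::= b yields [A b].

[T [A ( [T [A ( [T [A ( [T [A b]] )]] )]] )]]

T
A
( T )
( A )
( ( T ) )
( ( A ) )
( ( ( T ) ) )
( ( ( A ) ) )
( ( ( b ) ) )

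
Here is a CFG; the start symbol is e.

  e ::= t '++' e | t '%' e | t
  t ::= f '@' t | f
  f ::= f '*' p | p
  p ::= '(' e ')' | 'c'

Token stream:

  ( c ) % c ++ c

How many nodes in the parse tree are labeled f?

[e [t [f [p ( [e [t [f [p c]]]] )]]] % [e [t [f [p c]]] ++ [e [t [f [p c]]]]]]

4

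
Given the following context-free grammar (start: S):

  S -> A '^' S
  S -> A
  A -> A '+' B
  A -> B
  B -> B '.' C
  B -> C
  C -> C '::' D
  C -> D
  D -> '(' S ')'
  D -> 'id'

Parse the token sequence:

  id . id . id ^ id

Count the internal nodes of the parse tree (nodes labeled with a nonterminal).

[S [A [B [B [B [C [D id]]] . [C [D id]]] . [C [D id]]]] ^ [S [A [B [C [D id]]]]]]

16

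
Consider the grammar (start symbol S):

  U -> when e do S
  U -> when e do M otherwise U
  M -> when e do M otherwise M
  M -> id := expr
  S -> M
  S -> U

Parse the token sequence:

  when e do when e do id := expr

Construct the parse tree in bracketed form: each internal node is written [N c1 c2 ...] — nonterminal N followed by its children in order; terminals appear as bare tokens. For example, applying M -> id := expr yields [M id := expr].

[S [U when e do [S [U when e do [S [M id := expr]]]]]]

S
U
when e do S
when e do U
when e do when e do S
when e do when e do M
when e do when e do id := expr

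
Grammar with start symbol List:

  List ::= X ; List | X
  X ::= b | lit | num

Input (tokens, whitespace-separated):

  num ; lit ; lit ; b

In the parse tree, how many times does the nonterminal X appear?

4

[List [X num] ; [List [X lit] ; [List [X lit] ; [List [X b]]]]]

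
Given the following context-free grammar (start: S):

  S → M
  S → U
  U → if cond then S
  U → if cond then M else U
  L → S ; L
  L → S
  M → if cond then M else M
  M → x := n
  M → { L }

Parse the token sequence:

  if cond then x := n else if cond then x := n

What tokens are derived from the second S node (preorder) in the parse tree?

[S [U if cond then [M x := n] else [U if cond then [S [M x := n]]]]]

x := n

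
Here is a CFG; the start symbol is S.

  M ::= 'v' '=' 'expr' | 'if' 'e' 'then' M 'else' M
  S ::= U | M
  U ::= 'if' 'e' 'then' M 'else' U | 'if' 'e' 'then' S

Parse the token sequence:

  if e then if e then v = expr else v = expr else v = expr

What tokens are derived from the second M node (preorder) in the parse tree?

[S [M if e then [M if e then [M v = expr] else [M v = expr]] else [M v = expr]]]

if e then v = expr else v = expr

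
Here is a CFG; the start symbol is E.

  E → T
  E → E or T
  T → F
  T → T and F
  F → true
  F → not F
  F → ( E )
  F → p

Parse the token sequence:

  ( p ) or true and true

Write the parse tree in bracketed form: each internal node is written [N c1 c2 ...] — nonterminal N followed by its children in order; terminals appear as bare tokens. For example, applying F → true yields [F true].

[E [E [T [F ( [E [T [F p]]] )]]] or [T [T [F true]] and [F true]]]

E
E or T
T or T
F or T
( E ) or T
( T ) or T
( F ) or T
( p ) or T
( p ) or T and F
( p ) or F and F
( p ) or true and F
( p ) or true and true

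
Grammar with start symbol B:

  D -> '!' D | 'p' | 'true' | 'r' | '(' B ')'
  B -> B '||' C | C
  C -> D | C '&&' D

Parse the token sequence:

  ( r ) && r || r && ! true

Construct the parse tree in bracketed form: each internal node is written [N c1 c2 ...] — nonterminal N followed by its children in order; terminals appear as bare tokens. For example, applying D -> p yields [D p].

[B [B [C [C [D ( [B [C [D r]]] )]] && [D r]]] || [C [C [D r]] && [D ! [D true]]]]

B
B || C
C || C
C && D || C
D && D || C
( B ) && D || C
( C ) && D || C
( D ) && D || C
( r ) && D || C
( r ) && r || C
( r ) && r || C && D
( r ) && r || D && D
( r ) && r || r && D
( r ) && r || r && ! D
( r ) && r || r && ! true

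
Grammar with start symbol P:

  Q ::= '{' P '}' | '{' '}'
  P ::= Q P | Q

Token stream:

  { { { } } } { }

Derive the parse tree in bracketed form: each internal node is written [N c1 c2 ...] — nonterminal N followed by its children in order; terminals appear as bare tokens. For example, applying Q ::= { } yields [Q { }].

P
Q P
{ P } P
{ Q } P
{ { P } } P
{ { Q } } P
{ { { } } } P
{ { { } } } Q
{ { { } } } { }

[P [Q { [P [Q { [P [Q { }]] }]] }] [P [Q { }]]]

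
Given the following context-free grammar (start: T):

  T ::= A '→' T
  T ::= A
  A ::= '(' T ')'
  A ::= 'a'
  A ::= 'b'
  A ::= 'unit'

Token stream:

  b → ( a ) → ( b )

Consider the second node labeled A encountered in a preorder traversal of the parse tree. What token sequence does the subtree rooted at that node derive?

[T [A b] → [T [A ( [T [A a]] )] → [T [A ( [T [A b]] )]]]]

( a )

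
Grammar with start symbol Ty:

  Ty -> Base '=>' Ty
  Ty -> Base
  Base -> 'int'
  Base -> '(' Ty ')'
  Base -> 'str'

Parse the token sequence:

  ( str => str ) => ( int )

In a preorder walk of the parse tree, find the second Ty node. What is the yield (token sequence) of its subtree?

str => str

[Ty [Base ( [Ty [Base str] => [Ty [Base str]]] )] => [Ty [Base ( [Ty [Base int]] )]]]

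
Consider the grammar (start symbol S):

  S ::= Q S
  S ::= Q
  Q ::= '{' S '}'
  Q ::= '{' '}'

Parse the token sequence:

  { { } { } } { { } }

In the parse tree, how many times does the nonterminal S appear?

5

[S [Q { [S [Q { }] [S [Q { }]]] }] [S [Q { [S [Q { }]] }]]]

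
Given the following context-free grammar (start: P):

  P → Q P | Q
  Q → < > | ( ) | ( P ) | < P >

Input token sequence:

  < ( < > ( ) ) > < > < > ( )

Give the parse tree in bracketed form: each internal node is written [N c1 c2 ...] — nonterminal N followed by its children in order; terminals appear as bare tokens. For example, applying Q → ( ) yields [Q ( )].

[P [Q < [P [Q ( [P [Q < >] [P [Q ( )]]] )]] >] [P [Q < >] [P [Q < >] [P [Q ( )]]]]]

P
Q P
< P > P
< Q > P
< ( P ) > P
< ( Q P ) > P
< ( < > P ) > P
< ( < > Q ) > P
< ( < > ( ) ) > P
< ( < > ( ) ) > Q P
< ( < > ( ) ) > < > P
< ( < > ( ) ) > < > Q P
< ( < > ( ) ) > < > < > P
< ( < > ( ) ) > < > < > Q
< ( < > ( ) ) > < > < > ( )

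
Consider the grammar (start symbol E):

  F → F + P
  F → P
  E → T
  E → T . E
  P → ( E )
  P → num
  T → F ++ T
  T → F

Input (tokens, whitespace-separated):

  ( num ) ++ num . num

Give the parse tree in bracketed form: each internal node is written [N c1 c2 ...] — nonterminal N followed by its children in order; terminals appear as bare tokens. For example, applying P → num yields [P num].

E
T . E
F ++ T . E
P ++ T . E
( E ) ++ T . E
( T ) ++ T . E
( F ) ++ T . E
( P ) ++ T . E
( num ) ++ T . E
( num ) ++ F . E
( num ) ++ P . E
( num ) ++ num . E
( num ) ++ num . T
( num ) ++ num . F
( num ) ++ num . P
( num ) ++ num . num

[E [T [F [P ( [E [T [F [P num]]]] )]] ++ [T [F [P num]]]] . [E [T [F [P num]]]]]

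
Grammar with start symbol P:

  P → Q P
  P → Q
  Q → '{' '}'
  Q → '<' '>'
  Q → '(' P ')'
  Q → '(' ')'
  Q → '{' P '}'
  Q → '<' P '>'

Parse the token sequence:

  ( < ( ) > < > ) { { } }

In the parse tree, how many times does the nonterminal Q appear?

[P [Q ( [P [Q < [P [Q ( )]] >] [P [Q < >]]] )] [P [Q { [P [Q { }]] }]]]

6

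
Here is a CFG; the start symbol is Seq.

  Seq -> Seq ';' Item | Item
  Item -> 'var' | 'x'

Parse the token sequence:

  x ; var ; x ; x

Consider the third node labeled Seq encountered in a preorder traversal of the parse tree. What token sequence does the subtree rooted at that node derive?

x ; var

[Seq [Seq [Seq [Seq [Item x]] ; [Item var]] ; [Item x]] ; [Item x]]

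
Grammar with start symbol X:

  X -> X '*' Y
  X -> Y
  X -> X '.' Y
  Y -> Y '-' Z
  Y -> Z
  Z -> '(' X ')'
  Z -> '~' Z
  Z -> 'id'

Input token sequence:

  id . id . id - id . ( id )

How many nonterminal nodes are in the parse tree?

17

[X [X [X [X [Y [Z id]]] . [Y [Z id]]] . [Y [Y [Z id]] - [Z id]]] . [Y [Z ( [X [Y [Z id]]] )]]]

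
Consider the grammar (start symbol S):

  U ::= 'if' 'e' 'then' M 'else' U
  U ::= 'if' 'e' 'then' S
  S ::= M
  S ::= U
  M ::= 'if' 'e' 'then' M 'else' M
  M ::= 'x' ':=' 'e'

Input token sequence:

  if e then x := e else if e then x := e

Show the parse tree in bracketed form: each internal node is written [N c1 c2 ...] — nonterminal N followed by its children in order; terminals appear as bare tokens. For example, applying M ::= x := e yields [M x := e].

[S [U if e then [M x := e] else [U if e then [S [M x := e]]]]]

S
U
if e then M else U
if e then x := e else U
if e then x := e else if e then S
if e then x := e else if e then M
if e then x := e else if e then x := e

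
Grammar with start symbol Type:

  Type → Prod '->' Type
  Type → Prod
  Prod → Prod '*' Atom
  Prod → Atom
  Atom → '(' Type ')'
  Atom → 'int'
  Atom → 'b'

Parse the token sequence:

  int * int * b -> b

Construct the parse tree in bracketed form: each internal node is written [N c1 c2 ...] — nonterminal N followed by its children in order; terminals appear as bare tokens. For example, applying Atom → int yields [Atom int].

[Type [Prod [Prod [Prod [Atom int]] * [Atom int]] * [Atom b]] -> [Type [Prod [Atom b]]]]

Type
Prod -> Type
Prod * Atom -> Type
Prod * Atom * Atom -> Type
Atom * Atom * Atom -> Type
int * Atom * Atom -> Type
int * int * Atom -> Type
int * int * b -> Type
int * int * b -> Prod
int * int * b -> Atom
int * int * b -> b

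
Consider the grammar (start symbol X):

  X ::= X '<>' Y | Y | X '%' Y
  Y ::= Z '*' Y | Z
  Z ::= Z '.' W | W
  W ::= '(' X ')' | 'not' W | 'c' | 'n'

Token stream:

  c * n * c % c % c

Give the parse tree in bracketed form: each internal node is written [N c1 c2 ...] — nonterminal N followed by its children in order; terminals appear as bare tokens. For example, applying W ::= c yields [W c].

[X [X [X [Y [Z [W c]] * [Y [Z [W n]] * [Y [Z [W c]]]]]] % [Y [Z [W c]]]] % [Y [Z [W c]]]]

X
X % Y
X % Y % Y
Y % Y % Y
Z * Y % Y % Y
W * Y % Y % Y
c * Y % Y % Y
c * Z * Y % Y % Y
c * W * Y % Y % Y
c * n * Y % Y % Y
c * n * Z % Y % Y
c * n * W % Y % Y
c * n * c % Y % Y
c * n * c % Z % Y
c * n * c % W % Y
c * n * c % c % Y
c * n * c % c % Z
c * n * c % c % W
c * n * c % c % c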